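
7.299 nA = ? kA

nano = 1e-9, kilo = 1e3; factor is 1e-12.
7.299 × 1e-12 = 0.000000000007299

0.000000000007299 kA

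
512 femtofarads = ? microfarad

0.000000512 microfarads

femto = 1e-15, micro = 1e-6; factor is 1e-9.
512 × 1e-9 = 0.000000512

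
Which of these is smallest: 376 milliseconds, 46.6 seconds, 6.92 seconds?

376 milliseconds

376 milliseconds = 0.376 seconds
46.6 seconds = 46.6 seconds
6.92 seconds = 6.92 seconds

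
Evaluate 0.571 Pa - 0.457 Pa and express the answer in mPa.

In mPa:
  0.571 Pa = 0.571e3 mPa = 571
  0.457 Pa = 0.457e3 mPa = 457
Difference: 571 - 457 = 114

114 mPa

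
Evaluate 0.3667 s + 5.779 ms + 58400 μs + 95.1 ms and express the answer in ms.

525.979 ms

In ms:
  0.3667 s = 0.3667 × 10³ ms = 366.7
  5.779 ms → 5.779
  58400 μs = 58400 × 10⁻³ ms = 58.4
  95.1 ms → 95.1
Sum: 366.7 + 5.779 + 58.4 + 95.1 = 525.979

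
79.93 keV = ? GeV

kilo = 1e3, giga = 1e9; factor is 1e-6.
79.93 × 1e-6 = 0.00007993

0.00007993 GeV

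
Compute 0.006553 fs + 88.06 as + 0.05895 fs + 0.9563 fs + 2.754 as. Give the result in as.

In as:
  0.006553 fs = 0.006553e3 as = 6.553
  88.06 as → 88.06
  0.05895 fs = 0.05895e3 as = 58.95
  0.9563 fs = 0.9563e3 as = 956.3
  2.754 as → 2.754
Sum: 6.553 + 88.06 + 58.95 + 956.3 + 2.754 = 1112.617

1112.617 as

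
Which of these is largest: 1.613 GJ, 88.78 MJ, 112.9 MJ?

1.613 GJ = 1613000000 J
88.78 MJ = 88780000 J
112.9 MJ = 112900000 J

1.613 GJ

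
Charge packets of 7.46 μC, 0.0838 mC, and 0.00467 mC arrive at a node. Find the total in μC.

In μC:
  7.46 μC → 7.46
  0.0838 mC = 0.0838e3 μC = 83.8
  0.00467 mC = 0.00467e3 μC = 4.67
Sum: 7.46 + 83.8 + 4.67 = 95.93

95.93 μC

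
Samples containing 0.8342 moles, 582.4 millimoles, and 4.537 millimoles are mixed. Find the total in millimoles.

In millimoles:
  0.8342 moles = 0.8342e3 millimoles = 834.2
  582.4 millimoles → 582.4
  4.537 millimoles → 4.537
Sum: 834.2 + 582.4 + 4.537 = 1421.137

1421.137 millimoles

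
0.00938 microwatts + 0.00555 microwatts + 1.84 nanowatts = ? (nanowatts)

In nanowatts:
  0.00938 microwatts = 0.00938e3 nanowatts = 9.38
  0.00555 microwatts = 0.00555e3 nanowatts = 5.55
  1.84 nanowatts → 1.84
Sum: 9.38 + 5.55 + 1.84 = 16.77

16.77 nanowatts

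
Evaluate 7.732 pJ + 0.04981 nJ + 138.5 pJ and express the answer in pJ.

In pJ:
  7.732 pJ → 7.732
  0.04981 nJ = 0.04981e3 pJ = 49.81
  138.5 pJ → 138.5
Sum: 7.732 + 49.81 + 138.5 = 196.042

196.042 pJ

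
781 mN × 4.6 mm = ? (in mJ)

3.5926 mJ

781 × 10^-3 × 4.6 × 10^-3 = 3592.6 × 10^-6 J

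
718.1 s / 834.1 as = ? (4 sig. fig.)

(718.1) / (834.1 × 10^-18) = 0.86093 × 10^18

860900000000000000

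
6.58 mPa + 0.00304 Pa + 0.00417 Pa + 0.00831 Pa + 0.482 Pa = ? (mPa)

In mPa:
  6.58 mPa → 6.58
  0.00304 Pa = 0.00304 × 10³ mPa = 3.04
  0.00417 Pa = 0.00417 × 10³ mPa = 4.17
  0.00831 Pa = 0.00831 × 10³ mPa = 8.31
  0.482 Pa = 0.482 × 10³ mPa = 482
Sum: 6.58 + 3.04 + 4.17 + 8.31 + 482 = 504.1

504.1 mPa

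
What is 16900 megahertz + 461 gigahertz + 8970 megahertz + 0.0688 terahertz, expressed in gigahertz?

In gigahertz:
  16900 megahertz = 16900 × 10⁻³ gigahertz = 16.9
  461 gigahertz → 461
  8970 megahertz = 8970 × 10⁻³ gigahertz = 8.97
  0.0688 terahertz = 0.0688 × 10³ gigahertz = 68.8
Sum: 16.9 + 461 + 8.97 + 68.8 = 555.67

555.67 gigahertz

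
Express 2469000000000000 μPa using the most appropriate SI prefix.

= 2.469 × 10⁹ Pa; 10⁹ is giga.

2.469 GPa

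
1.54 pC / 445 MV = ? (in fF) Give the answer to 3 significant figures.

(1.54e-12) / (445e6) = 0.0034607e-18 F

0.00000346 fF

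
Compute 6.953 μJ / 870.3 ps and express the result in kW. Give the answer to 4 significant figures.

7.989 kW

(6.953e-6) / (870.3e-12) = 0.0079892e6 W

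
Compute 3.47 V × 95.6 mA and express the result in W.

0.331732 W

3.47 × 95.6e-3 = 331.732e-3 W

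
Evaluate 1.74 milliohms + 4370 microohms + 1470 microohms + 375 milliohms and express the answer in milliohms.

382.58 milliohms

In milliohms:
  1.74 milliohms → 1.74
  4370 microohms = 4370e-3 milliohms = 4.37
  1470 microohms = 1470e-3 milliohms = 1.47
  375 milliohms → 375
Sum: 1.74 + 4.37 + 1.47 + 375 = 382.58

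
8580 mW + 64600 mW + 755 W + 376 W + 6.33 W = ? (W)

1210.51 W

In W:
  8580 mW = 8580 × 10^-3 W = 8.58
  64600 mW = 64600 × 10^-3 W = 64.6
  755 W → 755
  376 W → 376
  6.33 W → 6.33
Sum: 8.58 + 64.6 + 755 + 376 + 6.33 = 1210.51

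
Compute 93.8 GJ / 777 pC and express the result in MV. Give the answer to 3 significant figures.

121000000000000 MV

(93.8 × 10⁹) / (777 × 10⁻¹²) = 0.12072 × 10²¹ V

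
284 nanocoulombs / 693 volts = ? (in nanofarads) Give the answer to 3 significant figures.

(284 × 10^-9) / (693) = 0.40981 × 10^-9 F

0.410 nanofarads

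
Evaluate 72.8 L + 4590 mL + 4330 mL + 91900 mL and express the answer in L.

In L:
  72.8 L → 72.8
  4590 mL = 4590 × 10⁻³ L = 4.59
  4330 mL = 4330 × 10⁻³ L = 4.33
  91900 mL = 91900 × 10⁻³ L = 91.9
Sum: 72.8 + 4.59 + 4.33 + 91.9 = 173.62

173.62 L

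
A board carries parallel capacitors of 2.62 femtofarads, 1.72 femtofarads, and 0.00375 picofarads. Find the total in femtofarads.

8.09 femtofarads

In femtofarads:
  2.62 femtofarads → 2.62
  1.72 femtofarads → 1.72
  0.00375 picofarads = 0.00375e3 femtofarads = 3.75
Sum: 2.62 + 1.72 + 3.75 = 8.09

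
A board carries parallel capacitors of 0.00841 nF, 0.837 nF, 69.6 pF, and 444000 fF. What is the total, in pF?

1359.01 pF

In pF:
  0.00841 nF = 0.00841 × 10^3 pF = 8.41
  0.837 nF = 0.837 × 10^3 pF = 837
  69.6 pF → 69.6
  444000 fF = 444000 × 10^-3 pF = 444
Sum: 8.41 + 837 + 69.6 + 444 = 1359.01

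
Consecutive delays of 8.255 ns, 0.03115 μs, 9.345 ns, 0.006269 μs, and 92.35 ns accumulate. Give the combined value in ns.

147.369 ns

In ns:
  8.255 ns → 8.255
  0.03115 μs = 0.03115 × 10³ ns = 31.15
  9.345 ns → 9.345
  0.006269 μs = 0.006269 × 10³ ns = 6.269
  92.35 ns → 92.35
Sum: 8.255 + 31.15 + 9.345 + 6.269 + 92.35 = 147.369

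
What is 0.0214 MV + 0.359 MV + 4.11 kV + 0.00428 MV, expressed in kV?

In kV:
  0.0214 MV = 0.0214e3 kV = 21.4
  0.359 MV = 0.359e3 kV = 359
  4.11 kV → 4.11
  0.00428 MV = 0.00428e3 kV = 4.28
Sum: 21.4 + 359 + 4.11 + 4.28 = 388.79

388.79 kV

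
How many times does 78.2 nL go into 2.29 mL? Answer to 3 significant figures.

(2.29e-3) / (78.2e-9) = 0.02928e6

29300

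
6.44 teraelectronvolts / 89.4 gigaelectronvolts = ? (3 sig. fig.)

(6.44 × 10¹²) / (89.4 × 10⁹) = 0.07204 × 10³

72.0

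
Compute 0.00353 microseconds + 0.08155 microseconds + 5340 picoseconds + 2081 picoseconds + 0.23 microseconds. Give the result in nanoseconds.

322.501 nanoseconds

In nanoseconds:
  0.00353 microseconds = 0.00353 × 10³ nanoseconds = 3.53
  0.08155 microseconds = 0.08155 × 10³ nanoseconds = 81.55
  5340 picoseconds = 5340 × 10⁻³ nanoseconds = 5.34
  2081 picoseconds = 2081 × 10⁻³ nanoseconds = 2.081
  0.23 microseconds = 0.23 × 10³ nanoseconds = 230
Sum: 3.53 + 81.55 + 5.34 + 2.081 + 230 = 322.501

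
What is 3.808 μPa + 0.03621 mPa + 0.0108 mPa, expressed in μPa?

In μPa:
  3.808 μPa → 3.808
  0.03621 mPa = 0.03621 × 10³ μPa = 36.21
  0.0108 mPa = 0.0108 × 10³ μPa = 10.8
Sum: 3.808 + 36.21 + 10.8 = 50.818

50.818 μPa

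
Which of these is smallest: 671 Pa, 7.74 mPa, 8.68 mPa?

7.74 mPa

671 Pa = 671 Pa
7.74 mPa = 0.00774 Pa
8.68 mPa = 0.00868 Pa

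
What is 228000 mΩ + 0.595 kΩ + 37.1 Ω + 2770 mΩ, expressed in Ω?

In Ω:
  228000 mΩ = 228000 × 10⁻³ Ω = 228
  0.595 kΩ = 0.595 × 10³ Ω = 595
  37.1 Ω → 37.1
  2770 mΩ = 2770 × 10⁻³ Ω = 2.77
Sum: 228 + 595 + 37.1 + 2.77 = 862.87

862.87 Ω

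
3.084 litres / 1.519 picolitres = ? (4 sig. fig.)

2030000000000

(3.084) / (1.519 × 10^-12) = 2.0303 × 10^12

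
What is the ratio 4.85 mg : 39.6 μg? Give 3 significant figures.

122

(4.85e-3) / (39.6e-6) = 0.1225e3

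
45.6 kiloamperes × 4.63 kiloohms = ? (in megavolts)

211.128 megavolts

45.6 × 10^3 × 4.63 × 10^3 = 211.128 × 10^6 V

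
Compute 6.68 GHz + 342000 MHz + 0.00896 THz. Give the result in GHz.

In GHz:
  6.68 GHz → 6.68
  342000 MHz = 342000 × 10⁻³ GHz = 342
  0.00896 THz = 0.00896 × 10³ GHz = 8.96
Sum: 6.68 + 342 + 8.96 = 357.64

357.64 GHz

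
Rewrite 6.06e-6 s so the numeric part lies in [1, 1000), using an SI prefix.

6.06 µs

= 6.06e-6 s; 1e-6 is micro.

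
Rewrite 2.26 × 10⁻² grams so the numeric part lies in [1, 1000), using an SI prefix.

= 22.6 × 10⁻³ grams; 10⁻³ is milli.

22.6 milligrams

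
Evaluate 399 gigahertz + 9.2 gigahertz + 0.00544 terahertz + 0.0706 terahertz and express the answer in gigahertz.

484.24 gigahertz

In gigahertz:
  399 gigahertz → 399
  9.2 gigahertz → 9.2
  0.00544 terahertz = 0.00544 × 10^3 gigahertz = 5.44
  0.0706 terahertz = 0.0706 × 10^3 gigahertz = 70.6
Sum: 399 + 9.2 + 5.44 + 70.6 = 484.24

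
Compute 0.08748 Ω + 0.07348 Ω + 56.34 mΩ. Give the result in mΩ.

In mΩ:
  0.08748 Ω = 0.08748 × 10³ mΩ = 87.48
  0.07348 Ω = 0.07348 × 10³ mΩ = 73.48
  56.34 mΩ → 56.34
Sum: 87.48 + 73.48 + 56.34 = 217.3

217.3 mΩ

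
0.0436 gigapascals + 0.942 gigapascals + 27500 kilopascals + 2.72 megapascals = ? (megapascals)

1015.82 megapascals

In megapascals:
  0.0436 gigapascals = 0.0436 × 10³ megapascals = 43.6
  0.942 gigapascals = 0.942 × 10³ megapascals = 942
  27500 kilopascals = 27500 × 10⁻³ megapascals = 27.5
  2.72 megapascals → 2.72
Sum: 43.6 + 942 + 27.5 + 2.72 = 1015.82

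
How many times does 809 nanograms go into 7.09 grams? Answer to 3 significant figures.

8760000

(7.09) / (809 × 10⁻⁹) = 0.008764 × 10⁹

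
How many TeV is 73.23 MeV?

0.00007323 TeV

mega = 10^6, tera = 10^12; factor is 10^-6.
73.23 × 10^-6 = 0.00007323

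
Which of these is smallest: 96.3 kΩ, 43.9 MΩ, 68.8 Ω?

96.3 kΩ = 96300 Ω
43.9 MΩ = 43900000 Ω
68.8 Ω = 68.8 Ω

68.8 Ω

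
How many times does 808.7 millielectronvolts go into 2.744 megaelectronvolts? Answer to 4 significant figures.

3393000

(2.744 × 10⁶) / (808.7 × 10⁻³) = 0.0033931 × 10⁹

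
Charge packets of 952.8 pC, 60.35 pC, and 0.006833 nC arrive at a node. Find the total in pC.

In pC:
  952.8 pC → 952.8
  60.35 pC → 60.35
  0.006833 nC = 0.006833 × 10^3 pC = 6.833
Sum: 952.8 + 60.35 + 6.833 = 1019.983

1019.983 pC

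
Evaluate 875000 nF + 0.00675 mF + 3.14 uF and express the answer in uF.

In uF:
  875000 nF = 875000 × 10^-3 uF = 875
  0.00675 mF = 0.00675 × 10^3 uF = 6.75
  3.14 uF → 3.14
Sum: 875 + 6.75 + 3.14 = 884.89

884.89 uF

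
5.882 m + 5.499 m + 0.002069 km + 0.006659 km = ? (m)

In m:
  5.882 m → 5.882
  5.499 m → 5.499
  0.002069 km = 0.002069 × 10³ m = 2.069
  0.006659 km = 0.006659 × 10³ m = 6.659
Sum: 5.882 + 5.499 + 2.069 + 6.659 = 20.109

20.109 m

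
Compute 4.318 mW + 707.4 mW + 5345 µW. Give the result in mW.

In mW:
  4.318 mW → 4.318
  707.4 mW → 707.4
  5345 µW = 5345 × 10^-3 mW = 5.345
Sum: 4.318 + 707.4 + 5.345 = 717.063

717.063 mW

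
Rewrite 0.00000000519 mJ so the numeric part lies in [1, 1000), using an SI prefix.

5.19 pJ

= 5.19 × 10⁻¹² J; 10⁻¹² is pico.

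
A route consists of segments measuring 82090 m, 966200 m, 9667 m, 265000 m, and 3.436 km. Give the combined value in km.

In km:
  82090 m = 82090e-3 km = 82.09
  966200 m = 966200e-3 km = 966.2
  9667 m = 9667e-3 km = 9.667
  265000 m = 265000e-3 km = 265
  3.436 km → 3.436
Sum: 82.09 + 966.2 + 9.667 + 265 + 3.436 = 1326.393

1326.393 km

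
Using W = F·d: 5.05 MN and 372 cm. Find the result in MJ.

18.786 MJ

5.05 × 10^6 × 372 × 10^-2 = 1878.6 × 10^4 J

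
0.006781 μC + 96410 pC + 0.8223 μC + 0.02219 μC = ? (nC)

In nC:
  0.006781 μC = 0.006781 × 10³ nC = 6.781
  96410 pC = 96410 × 10⁻³ nC = 96.41
  0.8223 μC = 0.8223 × 10³ nC = 822.3
  0.02219 μC = 0.02219 × 10³ nC = 22.19
Sum: 6.781 + 96.41 + 822.3 + 22.19 = 947.681

947.681 nC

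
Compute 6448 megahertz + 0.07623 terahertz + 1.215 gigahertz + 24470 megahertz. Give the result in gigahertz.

In gigahertz:
  6448 megahertz = 6448 × 10⁻³ gigahertz = 6.448
  0.07623 terahertz = 0.07623 × 10³ gigahertz = 76.23
  1.215 gigahertz → 1.215
  24470 megahertz = 24470 × 10⁻³ gigahertz = 24.47
Sum: 6.448 + 76.23 + 1.215 + 24.47 = 108.363

108.363 gigahertz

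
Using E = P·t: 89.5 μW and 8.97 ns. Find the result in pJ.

0.802815 pJ

89.5 × 10^-6 × 8.97 × 10^-9 = 802.815 × 10^-15 J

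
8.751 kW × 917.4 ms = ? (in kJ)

8.0281674 kJ

8.751 × 10^3 × 917.4 × 10^-3 = 8028.1674 J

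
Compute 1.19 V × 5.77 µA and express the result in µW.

1.19 × 5.77 × 10⁻⁶ = 6.8663 × 10⁻⁶ W

6.8663 µW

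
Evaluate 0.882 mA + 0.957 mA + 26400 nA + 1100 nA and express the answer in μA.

1866.5 μA

In μA:
  0.882 mA = 0.882e3 μA = 882
  0.957 mA = 0.957e3 μA = 957
  26400 nA = 26400e-3 μA = 26.4
  1100 nA = 1100e-3 μA = 1.1
Sum: 882 + 957 + 26.4 + 1.1 = 1866.5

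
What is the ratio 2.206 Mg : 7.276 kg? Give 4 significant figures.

303.2

(2.206e6) / (7.276e3) = 0.30319e3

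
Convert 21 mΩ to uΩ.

milli = 10⁻³, micro = 10⁻⁶; factor is 10³.
21 × 10³ = 21000

21000 uΩ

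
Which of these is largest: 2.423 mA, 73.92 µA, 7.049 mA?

7.049 mA

2.423 mA = 0.002423 A
73.92 µA = 0.00007392 A
7.049 mA = 0.007049 A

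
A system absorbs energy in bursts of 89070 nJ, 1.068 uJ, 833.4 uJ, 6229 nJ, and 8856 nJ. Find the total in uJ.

938.623 uJ

In uJ:
  89070 nJ = 89070 × 10^-3 uJ = 89.07
  1.068 uJ → 1.068
  833.4 uJ → 833.4
  6229 nJ = 6229 × 10^-3 uJ = 6.229
  8856 nJ = 8856 × 10^-3 uJ = 8.856
Sum: 89.07 + 1.068 + 833.4 + 6.229 + 8.856 = 938.623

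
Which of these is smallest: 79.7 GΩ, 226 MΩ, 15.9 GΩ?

79.7 GΩ = 79700000000 Ω
226 MΩ = 226000000 Ω
15.9 GΩ = 15900000000 Ω

226 MΩ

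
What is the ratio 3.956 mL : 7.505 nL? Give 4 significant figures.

(3.956 × 10^-3) / (7.505 × 10^-9) = 0.52712 × 10^6

527100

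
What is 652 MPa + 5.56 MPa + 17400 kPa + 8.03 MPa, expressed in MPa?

682.99 MPa

In MPa:
  652 MPa → 652
  5.56 MPa → 5.56
  17400 kPa = 17400e-3 MPa = 17.4
  8.03 MPa → 8.03
Sum: 652 + 5.56 + 17.4 + 8.03 = 682.99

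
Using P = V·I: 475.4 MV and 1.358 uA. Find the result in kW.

475.4 × 10^6 × 1.358 × 10^-6 = 645.5932 W

0.6455932 kW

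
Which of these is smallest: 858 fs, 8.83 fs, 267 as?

267 as

858 fs = 0.000000000000858 s
8.83 fs = 0.00000000000000883 s
267 as = 0.000000000000000267 s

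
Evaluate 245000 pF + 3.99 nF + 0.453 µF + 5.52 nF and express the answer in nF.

In nF:
  245000 pF = 245000 × 10⁻³ nF = 245
  3.99 nF → 3.99
  0.453 µF = 0.453 × 10³ nF = 453
  5.52 nF → 5.52
Sum: 245 + 3.99 + 453 + 5.52 = 707.51

707.51 nF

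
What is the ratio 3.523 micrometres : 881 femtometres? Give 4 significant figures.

(3.523e-6) / (881e-15) = 0.0039989e9

3999000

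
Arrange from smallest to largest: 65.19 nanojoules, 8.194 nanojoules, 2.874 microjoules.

8.194 nanojoules < 65.19 nanojoules < 2.874 microjoules

65.19 nanojoules = 0.00000006519 joules
8.194 nanojoules = 0.000000008194 joules
2.874 microjoules = 0.000002874 joules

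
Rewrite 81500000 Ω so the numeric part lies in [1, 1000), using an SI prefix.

= 81.5 × 10^6 Ω; 10^6 is mega.

81.5 MΩ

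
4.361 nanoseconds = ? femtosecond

4361000 femtoseconds

nano = 1e-9, femto = 1e-15; factor is 1e6.
4.361 × 1e6 = 4361000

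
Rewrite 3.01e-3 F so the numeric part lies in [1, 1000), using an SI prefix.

3.01 mF

= 3.01e-3 F; 1e-3 is milli.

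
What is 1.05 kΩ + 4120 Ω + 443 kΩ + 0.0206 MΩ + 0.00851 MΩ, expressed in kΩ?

477.28 kΩ

In kΩ:
  1.05 kΩ → 1.05
  4120 Ω = 4120e-3 kΩ = 4.12
  443 kΩ → 443
  0.0206 MΩ = 0.0206e3 kΩ = 20.6
  0.00851 MΩ = 0.00851e3 kΩ = 8.51
Sum: 1.05 + 4.12 + 443 + 20.6 + 8.51 = 477.28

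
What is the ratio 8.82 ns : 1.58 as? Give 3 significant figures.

(8.82 × 10⁻⁹) / (1.58 × 10⁻¹⁸) = 5.582 × 10⁹

5580000000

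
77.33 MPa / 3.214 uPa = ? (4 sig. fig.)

24060000000000

(77.33e6) / (3.214e-6) = 24.06e12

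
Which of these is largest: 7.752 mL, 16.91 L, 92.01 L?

7.752 mL = 0.007752 L
16.91 L = 16.91 L
92.01 L = 92.01 L

92.01 L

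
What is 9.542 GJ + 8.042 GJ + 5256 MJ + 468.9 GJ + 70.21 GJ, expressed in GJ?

In GJ:
  9.542 GJ → 9.542
  8.042 GJ → 8.042
  5256 MJ = 5256 × 10^-3 GJ = 5.256
  468.9 GJ → 468.9
  70.21 GJ → 70.21
Sum: 9.542 + 8.042 + 5.256 + 468.9 + 70.21 = 561.95

561.95 GJ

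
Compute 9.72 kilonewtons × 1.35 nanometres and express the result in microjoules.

13.122 microjoules

9.72 × 10^3 × 1.35 × 10^-9 = 13.122 × 10^-6 J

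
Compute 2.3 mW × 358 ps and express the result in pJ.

0.8234 pJ

2.3 × 10^-3 × 358 × 10^-12 = 823.4 × 10^-15 J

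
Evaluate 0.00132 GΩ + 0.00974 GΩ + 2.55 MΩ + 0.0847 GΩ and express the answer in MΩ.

In MΩ:
  0.00132 GΩ = 0.00132 × 10^3 MΩ = 1.32
  0.00974 GΩ = 0.00974 × 10^3 MΩ = 9.74
  2.55 MΩ → 2.55
  0.0847 GΩ = 0.0847 × 10^3 MΩ = 84.7
Sum: 1.32 + 9.74 + 2.55 + 84.7 = 98.31

98.31 MΩ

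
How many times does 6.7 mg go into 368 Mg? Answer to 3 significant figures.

54900000000

(368e6) / (6.7e-3) = 54.93e9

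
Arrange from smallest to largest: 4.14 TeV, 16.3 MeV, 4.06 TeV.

4.14 TeV = 4140000000000 eV
16.3 MeV = 16300000 eV
4.06 TeV = 4060000000000 eV

16.3 MeV < 4.06 TeV < 4.14 TeV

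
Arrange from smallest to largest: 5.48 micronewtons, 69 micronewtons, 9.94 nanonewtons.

5.48 micronewtons = 0.00000548 newtons
69 micronewtons = 0.000069 newtons
9.94 nanonewtons = 0.00000000994 newtons

9.94 nanonewtons < 5.48 micronewtons < 69 micronewtons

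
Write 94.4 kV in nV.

94400000000000 nV

kilo = 1e3, nano = 1e-9; factor is 1e12.
94.4 × 1e12 = 94400000000000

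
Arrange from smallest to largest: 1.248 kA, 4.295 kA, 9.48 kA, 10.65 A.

10.65 A < 1.248 kA < 4.295 kA < 9.48 kA

1.248 kA = 1248 A
4.295 kA = 4295 A
9.48 kA = 9480 A
10.65 A = 10.65 A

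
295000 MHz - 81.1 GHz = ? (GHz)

In GHz:
  295000 MHz = 295000 × 10⁻³ GHz = 295
  81.1 GHz → 81.1
Difference: 295 - 81.1 = 213.9

213.9 GHz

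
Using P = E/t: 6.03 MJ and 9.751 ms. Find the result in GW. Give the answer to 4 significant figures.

0.6184 GW

(6.03 × 10^6) / (9.751 × 10^-3) = 0.618398 × 10^9 W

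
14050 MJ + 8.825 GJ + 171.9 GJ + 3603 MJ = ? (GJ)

In GJ:
  14050 MJ = 14050e-3 GJ = 14.05
  8.825 GJ → 8.825
  171.9 GJ → 171.9
  3603 MJ = 3603e-3 GJ = 3.603
Sum: 14.05 + 8.825 + 171.9 + 3.603 = 198.378

198.378 GJ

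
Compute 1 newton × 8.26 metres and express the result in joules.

8.26 joules

1 × 8.26 = 8.26 J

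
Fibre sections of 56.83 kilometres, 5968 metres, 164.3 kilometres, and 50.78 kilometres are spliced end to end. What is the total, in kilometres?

In kilometres:
  56.83 kilometres → 56.83
  5968 metres = 5968 × 10⁻³ kilometres = 5.968
  164.3 kilometres → 164.3
  50.78 kilometres → 50.78
Sum: 56.83 + 5.968 + 164.3 + 50.78 = 277.878

277.878 kilometres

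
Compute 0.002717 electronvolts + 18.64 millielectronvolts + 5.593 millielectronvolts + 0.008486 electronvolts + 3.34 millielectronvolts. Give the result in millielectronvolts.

In millielectronvolts:
  0.002717 electronvolts = 0.002717 × 10³ millielectronvolts = 2.717
  18.64 millielectronvolts → 18.64
  5.593 millielectronvolts → 5.593
  0.008486 electronvolts = 0.008486 × 10³ millielectronvolts = 8.486
  3.34 millielectronvolts → 3.34
Sum: 2.717 + 18.64 + 5.593 + 8.486 + 3.34 = 38.776

38.776 millielectronvolts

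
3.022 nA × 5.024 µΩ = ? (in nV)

3.022 × 10⁻⁹ × 5.024 × 10⁻⁶ = 15.182528 × 10⁻¹⁵ V

0.000015182528 nV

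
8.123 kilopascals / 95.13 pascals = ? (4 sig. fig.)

85.39

(8.123e3) / (95.13) = 0.085388e3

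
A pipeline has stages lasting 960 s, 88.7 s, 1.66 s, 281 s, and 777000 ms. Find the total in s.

In s:
  960 s → 960
  88.7 s → 88.7
  1.66 s → 1.66
  281 s → 281
  777000 ms = 777000 × 10^-3 s = 777
Sum: 960 + 88.7 + 1.66 + 281 + 777 = 2108.36

2108.36 s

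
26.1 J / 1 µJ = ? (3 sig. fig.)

26100000

(26.1) / (1 × 10⁻⁶) = 26.1 × 10⁶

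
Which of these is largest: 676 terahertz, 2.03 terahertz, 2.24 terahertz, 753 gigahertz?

676 terahertz = 676000000000000 hertz
2.03 terahertz = 2030000000000 hertz
2.24 terahertz = 2240000000000 hertz
753 gigahertz = 753000000000 hertz

676 terahertz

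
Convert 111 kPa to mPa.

111000000 mPa

kilo = 10^3, milli = 10^-3; factor is 10^6.
111 × 10^6 = 111000000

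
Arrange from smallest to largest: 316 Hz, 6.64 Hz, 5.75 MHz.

6.64 Hz < 316 Hz < 5.75 MHz

316 Hz = 316 Hz
6.64 Hz = 6.64 Hz
5.75 MHz = 5750000 Hz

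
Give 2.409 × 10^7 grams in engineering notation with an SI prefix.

24.09 megagrams

= 24.09 × 10^6 grams; 10^6 is mega.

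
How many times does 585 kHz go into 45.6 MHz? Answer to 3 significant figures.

77.9

(45.6 × 10^6) / (585 × 10^3) = 0.07795 × 10^3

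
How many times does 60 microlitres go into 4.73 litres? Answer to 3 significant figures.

78800

(4.73) / (60 × 10^-6) = 0.07883 × 10^6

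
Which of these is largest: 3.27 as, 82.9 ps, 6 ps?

3.27 as = 0.00000000000000000327 s
82.9 ps = 0.0000000000829 s
6 ps = 0.000000000006 s

82.9 ps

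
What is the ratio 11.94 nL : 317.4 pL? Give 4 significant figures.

(11.94 × 10^-9) / (317.4 × 10^-12) = 0.037618 × 10^3

37.62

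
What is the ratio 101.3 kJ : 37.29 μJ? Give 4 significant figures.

(101.3 × 10³) / (37.29 × 10⁻⁶) = 2.7165 × 10⁹

2717000000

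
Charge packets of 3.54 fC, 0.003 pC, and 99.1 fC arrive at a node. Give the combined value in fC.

105.64 fC

In fC:
  3.54 fC → 3.54
  0.003 pC = 0.003 × 10³ fC = 3
  99.1 fC → 99.1
Sum: 3.54 + 3 + 99.1 = 105.64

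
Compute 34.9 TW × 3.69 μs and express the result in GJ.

0.128781 GJ

34.9 × 10^12 × 3.69 × 10^-6 = 128.781 × 10^6 J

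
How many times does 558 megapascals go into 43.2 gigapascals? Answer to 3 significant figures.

(43.2e9) / (558e6) = 0.07742e3

77.4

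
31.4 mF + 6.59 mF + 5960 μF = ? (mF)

43.95 mF

In mF:
  31.4 mF → 31.4
  6.59 mF → 6.59
  5960 μF = 5960 × 10⁻³ mF = 5.96
Sum: 31.4 + 6.59 + 5.96 = 43.95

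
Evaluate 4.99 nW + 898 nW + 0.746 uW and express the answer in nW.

In nW:
  4.99 nW → 4.99
  898 nW → 898
  0.746 uW = 0.746 × 10³ nW = 746
Sum: 4.99 + 898 + 746 = 1648.99

1648.99 nW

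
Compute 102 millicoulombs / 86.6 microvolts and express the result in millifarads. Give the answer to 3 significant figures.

(102e-3) / (86.6e-6) = 1.1778e3 F

1180000 millifarads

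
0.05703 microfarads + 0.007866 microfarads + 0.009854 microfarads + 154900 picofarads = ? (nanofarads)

229.65 nanofarads

In nanofarads:
  0.05703 microfarads = 0.05703 × 10³ nanofarads = 57.03
  0.007866 microfarads = 0.007866 × 10³ nanofarads = 7.866
  0.009854 microfarads = 0.009854 × 10³ nanofarads = 9.854
  154900 picofarads = 154900 × 10⁻³ nanofarads = 154.9
Sum: 57.03 + 7.866 + 9.854 + 154.9 = 229.65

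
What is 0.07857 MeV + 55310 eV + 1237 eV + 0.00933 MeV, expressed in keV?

In keV:
  0.07857 MeV = 0.07857 × 10^3 keV = 78.57
  55310 eV = 55310 × 10^-3 keV = 55.31
  1237 eV = 1237 × 10^-3 keV = 1.237
  0.00933 MeV = 0.00933 × 10^3 keV = 9.33
Sum: 78.57 + 55.31 + 1.237 + 9.33 = 144.447

144.447 keV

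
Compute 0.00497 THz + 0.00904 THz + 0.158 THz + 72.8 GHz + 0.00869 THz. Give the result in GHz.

In GHz:
  0.00497 THz = 0.00497 × 10^3 GHz = 4.97
  0.00904 THz = 0.00904 × 10^3 GHz = 9.04
  0.158 THz = 0.158 × 10^3 GHz = 158
  72.8 GHz → 72.8
  0.00869 THz = 0.00869 × 10^3 GHz = 8.69
Sum: 4.97 + 9.04 + 158 + 72.8 + 8.69 = 253.5

253.5 GHz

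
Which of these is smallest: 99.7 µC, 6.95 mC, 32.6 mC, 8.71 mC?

99.7 µC

99.7 µC = 0.0000997 C
6.95 mC = 0.00695 C
32.6 mC = 0.0326 C
8.71 mC = 0.00871 C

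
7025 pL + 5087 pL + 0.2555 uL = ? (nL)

In nL:
  7025 pL = 7025e-3 nL = 7.025
  5087 pL = 5087e-3 nL = 5.087
  0.2555 uL = 0.2555e3 nL = 255.5
Sum: 7.025 + 5.087 + 255.5 = 267.612

267.612 nL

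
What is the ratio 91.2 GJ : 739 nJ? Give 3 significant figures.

123000000000000000

(91.2 × 10⁹) / (739 × 10⁻⁹) = 0.1234 × 10¹⁸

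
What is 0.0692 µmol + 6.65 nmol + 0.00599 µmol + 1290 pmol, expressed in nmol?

83.13 nmol

In nmol:
  0.0692 µmol = 0.0692 × 10³ nmol = 69.2
  6.65 nmol → 6.65
  0.00599 µmol = 0.00599 × 10³ nmol = 5.99
  1290 pmol = 1290 × 10⁻³ nmol = 1.29
Sum: 69.2 + 6.65 + 5.99 + 1.29 = 83.13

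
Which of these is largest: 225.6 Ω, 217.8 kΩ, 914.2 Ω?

217.8 kΩ

225.6 Ω = 225.6 Ω
217.8 kΩ = 217800 Ω
914.2 Ω = 914.2 Ω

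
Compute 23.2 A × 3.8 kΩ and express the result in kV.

23.2 × 3.8 × 10³ = 88.16 × 10³ V

88.16 kV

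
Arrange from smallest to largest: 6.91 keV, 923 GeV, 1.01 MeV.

6.91 keV < 1.01 MeV < 923 GeV

6.91 keV = 6910 eV
923 GeV = 923000000000 eV
1.01 MeV = 1010000 eV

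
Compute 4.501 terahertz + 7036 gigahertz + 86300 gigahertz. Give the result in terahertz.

97.837 terahertz

In terahertz:
  4.501 terahertz → 4.501
  7036 gigahertz = 7036 × 10^-3 terahertz = 7.036
  86300 gigahertz = 86300 × 10^-3 terahertz = 86.3
Sum: 4.501 + 7.036 + 86.3 = 97.837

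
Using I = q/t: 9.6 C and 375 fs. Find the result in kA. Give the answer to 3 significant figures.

25600000000 kA

(9.6) / (375 × 10^-15) = 0.0256 × 10^15 A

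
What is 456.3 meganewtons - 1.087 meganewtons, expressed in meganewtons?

455.213 meganewtons

In meganewtons:
  456.3 meganewtons → 456.3
  1.087 meganewtons → 1.087
Difference: 456.3 - 1.087 = 455.213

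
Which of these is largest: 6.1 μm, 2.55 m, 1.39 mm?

2.55 m

6.1 μm = 0.0000061 m
2.55 m = 2.55 m
1.39 mm = 0.00139 m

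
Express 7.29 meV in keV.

0.00000729 keV

milli = 10^-3, kilo = 10^3; factor is 10^-6.
7.29 × 10^-6 = 0.00000729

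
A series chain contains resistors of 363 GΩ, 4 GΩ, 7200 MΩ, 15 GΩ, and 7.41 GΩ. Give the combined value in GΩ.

In GΩ:
  363 GΩ → 363
  4 GΩ → 4
  7200 MΩ = 7200 × 10^-3 GΩ = 7.2
  15 GΩ → 15
  7.41 GΩ → 7.41
Sum: 363 + 4 + 7.2 + 15 + 7.41 = 396.61

396.61 GΩ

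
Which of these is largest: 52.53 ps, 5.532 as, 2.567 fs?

52.53 ps

52.53 ps = 0.00000000005253 s
5.532 as = 0.000000000000000005532 s
2.567 fs = 0.000000000000002567 s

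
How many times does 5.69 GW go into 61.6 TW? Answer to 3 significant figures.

10800

(61.6 × 10^12) / (5.69 × 10^9) = 10.83 × 10^3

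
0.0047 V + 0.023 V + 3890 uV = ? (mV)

31.59 mV

In mV:
  0.0047 V = 0.0047e3 mV = 4.7
  0.023 V = 0.023e3 mV = 23
  3890 uV = 3890e-3 mV = 3.89
Sum: 4.7 + 23 + 3.89 = 31.59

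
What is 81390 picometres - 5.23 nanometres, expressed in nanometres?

76.16 nanometres

In nanometres:
  81390 picometres = 81390 × 10⁻³ nanometres = 81.39
  5.23 nanometres → 5.23
Difference: 81.39 - 5.23 = 76.16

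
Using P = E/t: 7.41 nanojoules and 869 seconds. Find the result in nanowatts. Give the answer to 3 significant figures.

0.00853 nanowatts

(7.41e-9) / (869) = 0.008527e-9 W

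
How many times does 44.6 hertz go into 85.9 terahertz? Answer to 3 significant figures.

(85.9 × 10^12) / (44.6) = 1.926 × 10^12

1930000000000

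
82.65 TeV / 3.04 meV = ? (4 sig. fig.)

27190000000000000

(82.65 × 10^12) / (3.04 × 10^-3) = 27.188 × 10^15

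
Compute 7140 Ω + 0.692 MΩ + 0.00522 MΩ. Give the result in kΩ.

In kΩ:
  7140 Ω = 7140 × 10⁻³ kΩ = 7.14
  0.692 MΩ = 0.692 × 10³ kΩ = 692
  0.00522 MΩ = 0.00522 × 10³ kΩ = 5.22
Sum: 7.14 + 692 + 5.22 = 704.36

704.36 kΩ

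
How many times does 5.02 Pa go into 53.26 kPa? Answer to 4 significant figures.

(53.26 × 10³) / (5.02) = 10.61 × 10³

10610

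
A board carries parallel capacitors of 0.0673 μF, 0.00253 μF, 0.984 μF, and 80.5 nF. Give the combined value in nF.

1134.33 nF

In nF:
  0.0673 μF = 0.0673e3 nF = 67.3
  0.00253 μF = 0.00253e3 nF = 2.53
  0.984 μF = 0.984e3 nF = 984
  80.5 nF → 80.5
Sum: 67.3 + 2.53 + 984 + 80.5 = 1134.33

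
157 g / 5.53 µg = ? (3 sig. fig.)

28400000

(157) / (5.53 × 10^-6) = 28.39 × 10^6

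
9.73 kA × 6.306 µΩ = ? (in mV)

9.73 × 10^3 × 6.306 × 10^-6 = 61.35738 × 10^-3 V

61.35738 mV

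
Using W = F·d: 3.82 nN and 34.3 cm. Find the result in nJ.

1.31026 nJ

3.82e-9 × 34.3e-2 = 131.026e-11 J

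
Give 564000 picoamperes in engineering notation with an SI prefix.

= 564 × 10^-9 amperes; 10^-9 is nano.

564 nanoamperes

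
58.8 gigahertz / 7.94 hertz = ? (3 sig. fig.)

7410000000

(58.8 × 10⁹) / (7.94) = 7.406 × 10⁹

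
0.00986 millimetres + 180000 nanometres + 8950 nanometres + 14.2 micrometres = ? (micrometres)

213.01 micrometres

In micrometres:
  0.00986 millimetres = 0.00986e3 micrometres = 9.86
  180000 nanometres = 180000e-3 micrometres = 180
  8950 nanometres = 8950e-3 micrometres = 8.95
  14.2 micrometres → 14.2
Sum: 9.86 + 180 + 8.95 + 14.2 = 213.01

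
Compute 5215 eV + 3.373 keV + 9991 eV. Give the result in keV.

In keV:
  5215 eV = 5215 × 10⁻³ keV = 5.215
  3.373 keV → 3.373
  9991 eV = 9991 × 10⁻³ keV = 9.991
Sum: 5.215 + 3.373 + 9.991 = 18.579

18.579 keV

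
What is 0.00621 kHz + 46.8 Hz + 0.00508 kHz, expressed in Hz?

58.09 Hz

In Hz:
  0.00621 kHz = 0.00621 × 10³ Hz = 6.21
  46.8 Hz → 46.8
  0.00508 kHz = 0.00508 × 10³ Hz = 5.08
Sum: 6.21 + 46.8 + 5.08 = 58.09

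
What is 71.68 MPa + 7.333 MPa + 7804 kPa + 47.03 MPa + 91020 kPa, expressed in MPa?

In MPa:
  71.68 MPa → 71.68
  7.333 MPa → 7.333
  7804 kPa = 7804e-3 MPa = 7.804
  47.03 MPa → 47.03
  91020 kPa = 91020e-3 MPa = 91.02
Sum: 71.68 + 7.333 + 7.804 + 47.03 + 91.02 = 224.867

224.867 MPa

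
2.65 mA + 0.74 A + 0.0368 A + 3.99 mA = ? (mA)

In mA:
  2.65 mA → 2.65
  0.74 A = 0.74e3 mA = 740
  0.0368 A = 0.0368e3 mA = 36.8
  3.99 mA → 3.99
Sum: 2.65 + 740 + 36.8 + 3.99 = 783.44

783.44 mA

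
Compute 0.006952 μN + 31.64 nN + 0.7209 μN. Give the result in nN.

759.492 nN

In nN:
  0.006952 μN = 0.006952e3 nN = 6.952
  31.64 nN → 31.64
  0.7209 μN = 0.7209e3 nN = 720.9
Sum: 6.952 + 31.64 + 720.9 = 759.492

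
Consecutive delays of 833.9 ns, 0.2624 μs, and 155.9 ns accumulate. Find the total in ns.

In ns:
  833.9 ns → 833.9
  0.2624 μs = 0.2624e3 ns = 262.4
  155.9 ns → 155.9
Sum: 833.9 + 262.4 + 155.9 = 1252.2

1252.2 ns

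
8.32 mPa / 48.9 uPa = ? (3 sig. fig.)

170

(8.32e-3) / (48.9e-6) = 0.1701e3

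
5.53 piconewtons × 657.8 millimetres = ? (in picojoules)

5.53e-12 × 657.8e-3 = 3637.634e-15 J

3.637634 picojoules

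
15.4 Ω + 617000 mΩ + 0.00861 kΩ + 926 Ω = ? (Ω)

In Ω:
  15.4 Ω → 15.4
  617000 mΩ = 617000e-3 Ω = 617
  0.00861 kΩ = 0.00861e3 Ω = 8.61
  926 Ω → 926
Sum: 15.4 + 617 + 8.61 + 926 = 1567.01

1567.01 Ω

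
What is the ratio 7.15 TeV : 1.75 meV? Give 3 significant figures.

4090000000000000

(7.15e12) / (1.75e-3) = 4.086e15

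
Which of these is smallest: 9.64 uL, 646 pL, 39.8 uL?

646 pL

9.64 uL = 0.00000964 L
646 pL = 0.000000000646 L
39.8 uL = 0.0000398 L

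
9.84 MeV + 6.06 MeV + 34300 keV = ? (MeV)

In MeV:
  9.84 MeV → 9.84
  6.06 MeV → 6.06
  34300 keV = 34300e-3 MeV = 34.3
Sum: 9.84 + 6.06 + 34.3 = 50.2

50.2 MeV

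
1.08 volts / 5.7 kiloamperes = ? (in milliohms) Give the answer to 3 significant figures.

(1.08) / (5.7e3) = 0.18947e-3 Ω

0.189 milliohms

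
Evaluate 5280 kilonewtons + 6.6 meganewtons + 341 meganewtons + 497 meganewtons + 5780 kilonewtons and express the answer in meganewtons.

855.66 meganewtons

In meganewtons:
  5280 kilonewtons = 5280e-3 meganewtons = 5.28
  6.6 meganewtons → 6.6
  341 meganewtons → 341
  497 meganewtons → 497
  5780 kilonewtons = 5780e-3 meganewtons = 5.78
Sum: 5.28 + 6.6 + 341 + 497 + 5.78 = 855.66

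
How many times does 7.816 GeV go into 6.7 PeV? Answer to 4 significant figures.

857200

(6.7 × 10^15) / (7.816 × 10^9) = 0.85722 × 10^6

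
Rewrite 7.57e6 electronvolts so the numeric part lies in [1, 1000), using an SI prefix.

7.57 megaelectronvolts

= 7.57e6 electronvolts; 1e6 is mega.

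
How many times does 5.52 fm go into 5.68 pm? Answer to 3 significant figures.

1030

(5.68 × 10⁻¹²) / (5.52 × 10⁻¹⁵) = 1.029 × 10³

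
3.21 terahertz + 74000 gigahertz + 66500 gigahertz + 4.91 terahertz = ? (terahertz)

148.62 terahertz

In terahertz:
  3.21 terahertz → 3.21
  74000 gigahertz = 74000e-3 terahertz = 74
  66500 gigahertz = 66500e-3 terahertz = 66.5
  4.91 terahertz → 4.91
Sum: 3.21 + 74 + 66.5 + 4.91 = 148.62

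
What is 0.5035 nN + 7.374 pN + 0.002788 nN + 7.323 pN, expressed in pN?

In pN:
  0.5035 nN = 0.5035 × 10^3 pN = 503.5
  7.374 pN → 7.374
  0.002788 nN = 0.002788 × 10^3 pN = 2.788
  7.323 pN → 7.323
Sum: 503.5 + 7.374 + 2.788 + 7.323 = 520.985

520.985 pN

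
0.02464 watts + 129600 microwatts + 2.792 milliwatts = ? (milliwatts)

In milliwatts:
  0.02464 watts = 0.02464 × 10³ milliwatts = 24.64
  129600 microwatts = 129600 × 10⁻³ milliwatts = 129.6
  2.792 milliwatts → 2.792
Sum: 24.64 + 129.6 + 2.792 = 157.032

157.032 milliwatts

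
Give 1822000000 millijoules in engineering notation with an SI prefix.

1.822 megajoules

= 1.822e6 joules; 1e6 is mega.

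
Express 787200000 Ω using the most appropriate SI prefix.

= 787.2e6 Ω; 1e6 is mega.

787.2 MΩ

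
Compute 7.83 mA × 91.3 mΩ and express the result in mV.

0.714879 mV

7.83e-3 × 91.3e-3 = 714.879e-6 V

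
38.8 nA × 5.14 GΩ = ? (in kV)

0.199432 kV

38.8 × 10^-9 × 5.14 × 10^9 = 199.432 V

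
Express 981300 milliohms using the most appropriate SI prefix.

981.3 ohms

= 981.3 ohms; mantissa already in [1, 1000).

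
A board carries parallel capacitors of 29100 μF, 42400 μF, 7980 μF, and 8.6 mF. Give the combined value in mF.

88.08 mF

In mF:
  29100 μF = 29100 × 10^-3 mF = 29.1
  42400 μF = 42400 × 10^-3 mF = 42.4
  7980 μF = 7980 × 10^-3 mF = 7.98
  8.6 mF → 8.6
Sum: 29.1 + 42.4 + 7.98 + 8.6 = 88.08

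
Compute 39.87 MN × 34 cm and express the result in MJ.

13.5558 MJ

39.87e6 × 34e-2 = 1355.58e4 J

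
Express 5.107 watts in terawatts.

(no prefix) = 10⁰, tera = 10¹²; factor is 10⁻¹².
5.107 × 10⁻¹² = 0.000000000005107

0.000000000005107 terawatts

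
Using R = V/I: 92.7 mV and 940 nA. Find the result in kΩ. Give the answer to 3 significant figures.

(92.7 × 10⁻³) / (940 × 10⁻⁹) = 0.098617 × 10⁶ Ω

98.6 kΩ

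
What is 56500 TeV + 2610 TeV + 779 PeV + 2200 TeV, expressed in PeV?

In PeV:
  56500 TeV = 56500e-3 PeV = 56.5
  2610 TeV = 2610e-3 PeV = 2.61
  779 PeV → 779
  2200 TeV = 2200e-3 PeV = 2.2
Sum: 56.5 + 2.61 + 779 + 2.2 = 840.31

840.31 PeV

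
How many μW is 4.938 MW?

4938000000000 μW

mega = 10^6, micro = 10^-6; factor is 10^12.
4.938 × 10^12 = 4938000000000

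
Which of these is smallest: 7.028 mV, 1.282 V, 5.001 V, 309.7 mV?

7.028 mV = 0.007028 V
1.282 V = 1.282 V
5.001 V = 5.001 V
309.7 mV = 0.3097 V

7.028 mV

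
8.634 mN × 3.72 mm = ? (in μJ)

8.634e-3 × 3.72e-3 = 32.11848e-6 J

32.11848 μJ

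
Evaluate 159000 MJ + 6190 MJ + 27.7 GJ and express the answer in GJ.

In GJ:
  159000 MJ = 159000 × 10^-3 GJ = 159
  6190 MJ = 6190 × 10^-3 GJ = 6.19
  27.7 GJ → 27.7
Sum: 159 + 6.19 + 27.7 = 192.89

192.89 GJ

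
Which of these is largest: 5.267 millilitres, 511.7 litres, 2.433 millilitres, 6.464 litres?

5.267 millilitres = 0.005267 litres
511.7 litres = 511.7 litres
2.433 millilitres = 0.002433 litres
6.464 litres = 6.464 litres

511.7 litres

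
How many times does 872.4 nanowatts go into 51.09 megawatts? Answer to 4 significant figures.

(51.09e6) / (872.4e-9) = 0.058563e15

58560000000000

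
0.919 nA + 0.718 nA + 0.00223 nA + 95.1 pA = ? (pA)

1734.33 pA

In pA:
  0.919 nA = 0.919 × 10³ pA = 919
  0.718 nA = 0.718 × 10³ pA = 718
  0.00223 nA = 0.00223 × 10³ pA = 2.23
  95.1 pA → 95.1
Sum: 919 + 718 + 2.23 + 95.1 = 1734.33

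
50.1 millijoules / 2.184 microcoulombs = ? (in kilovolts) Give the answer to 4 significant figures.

(50.1 × 10⁻³) / (2.184 × 10⁻⁶) = 22.9396 × 10³ V

22.94 kilovolts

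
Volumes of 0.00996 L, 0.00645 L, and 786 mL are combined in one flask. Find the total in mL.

In mL:
  0.00996 L = 0.00996e3 mL = 9.96
  0.00645 L = 0.00645e3 mL = 6.45
  786 mL → 786
Sum: 9.96 + 6.45 + 786 = 802.41

802.41 mL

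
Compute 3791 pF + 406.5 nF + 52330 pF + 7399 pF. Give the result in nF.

470.02 nF

In nF:
  3791 pF = 3791e-3 nF = 3.791
  406.5 nF → 406.5
  52330 pF = 52330e-3 nF = 52.33
  7399 pF = 7399e-3 nF = 7.399
Sum: 3.791 + 406.5 + 52.33 + 7.399 = 470.02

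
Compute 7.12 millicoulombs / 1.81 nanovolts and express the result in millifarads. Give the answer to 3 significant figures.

(7.12 × 10^-3) / (1.81 × 10^-9) = 3.9337 × 10^6 F

3930000000 millifarads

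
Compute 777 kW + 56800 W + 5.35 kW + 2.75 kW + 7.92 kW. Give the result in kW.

849.82 kW

In kW:
  777 kW → 777
  56800 W = 56800 × 10⁻³ kW = 56.8
  5.35 kW → 5.35
  2.75 kW → 2.75
  7.92 kW → 7.92
Sum: 777 + 56.8 + 5.35 + 2.75 + 7.92 = 849.82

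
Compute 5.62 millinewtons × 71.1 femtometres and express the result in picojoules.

0.000399582 picojoules

5.62e-3 × 71.1e-15 = 399.582e-18 J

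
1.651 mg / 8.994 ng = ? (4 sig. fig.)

183600

(1.651 × 10^-3) / (8.994 × 10^-9) = 0.18357 × 10^6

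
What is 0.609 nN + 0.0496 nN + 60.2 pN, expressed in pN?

718.8 pN

In pN:
  0.609 nN = 0.609e3 pN = 609
  0.0496 nN = 0.0496e3 pN = 49.6
  60.2 pN → 60.2
Sum: 609 + 49.6 + 60.2 = 718.8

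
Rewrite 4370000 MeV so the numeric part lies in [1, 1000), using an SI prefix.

4.37 TeV

= 4.37 × 10¹² eV; 10¹² is tera.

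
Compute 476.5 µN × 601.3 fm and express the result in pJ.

476.5 × 10⁻⁶ × 601.3 × 10⁻¹⁵ = 286519.45 × 10⁻²¹ J

0.00028651945 pJ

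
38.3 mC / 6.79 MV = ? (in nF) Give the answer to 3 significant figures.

(38.3e-3) / (6.79e6) = 5.6406e-9 F

5.64 nF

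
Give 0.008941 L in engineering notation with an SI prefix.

= 8.941e-3 L; 1e-3 is milli.

8.941 mL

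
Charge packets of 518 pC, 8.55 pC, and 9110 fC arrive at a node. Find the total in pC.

535.66 pC

In pC:
  518 pC → 518
  8.55 pC → 8.55
  9110 fC = 9110e-3 pC = 9.11
Sum: 518 + 8.55 + 9.11 = 535.66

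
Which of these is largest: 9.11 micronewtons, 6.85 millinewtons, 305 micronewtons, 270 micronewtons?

6.85 millinewtons

9.11 micronewtons = 0.00000911 newtons
6.85 millinewtons = 0.00685 newtons
305 micronewtons = 0.000305 newtons
270 micronewtons = 0.00027 newtons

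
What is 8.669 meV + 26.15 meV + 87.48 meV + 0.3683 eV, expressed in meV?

In meV:
  8.669 meV → 8.669
  26.15 meV → 26.15
  87.48 meV → 87.48
  0.3683 eV = 0.3683e3 meV = 368.3
Sum: 8.669 + 26.15 + 87.48 + 368.3 = 490.599

490.599 meV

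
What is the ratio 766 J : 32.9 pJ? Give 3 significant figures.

(766) / (32.9e-12) = 23.28e12

23300000000000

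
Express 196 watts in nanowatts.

(no prefix) = 10⁰, nano = 10⁻⁹; factor is 10⁹.
196 × 10⁹ = 196000000000

196000000000 nanowatts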